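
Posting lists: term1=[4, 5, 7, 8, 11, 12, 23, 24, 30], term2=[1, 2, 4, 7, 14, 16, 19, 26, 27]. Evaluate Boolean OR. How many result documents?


Boolean OR: find union of posting lists
term1 docs: [4, 5, 7, 8, 11, 12, 23, 24, 30]
term2 docs: [1, 2, 4, 7, 14, 16, 19, 26, 27]
Union: [1, 2, 4, 5, 7, 8, 11, 12, 14, 16, 19, 23, 24, 26, 27, 30]
|union| = 16

16


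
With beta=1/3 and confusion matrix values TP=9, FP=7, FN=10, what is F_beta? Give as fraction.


P = TP/(TP+FP) = 9/16 = 9/16
R = TP/(TP+FN) = 9/19 = 9/19
beta^2 = 1/3^2 = 1/9
(1 + beta^2) = 10/9
Numerator = (1+beta^2)*P*R = 45/152
Denominator = beta^2*P + R = 1/16 + 9/19 = 163/304
F_beta = 90/163

90/163


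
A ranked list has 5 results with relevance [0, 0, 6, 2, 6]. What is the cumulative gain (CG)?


Cumulative Gain = sum of relevance scores
Position 1: rel=0, running sum=0
Position 2: rel=0, running sum=0
Position 3: rel=6, running sum=6
Position 4: rel=2, running sum=8
Position 5: rel=6, running sum=14
CG = 14

14


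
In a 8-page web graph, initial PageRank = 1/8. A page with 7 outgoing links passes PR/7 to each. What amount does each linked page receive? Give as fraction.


Initial PR = 1/8 = 1/8
Outlinks = 7
Contribution per link = PR / outlinks
= 1/8 / 7
= 1/56

1/56


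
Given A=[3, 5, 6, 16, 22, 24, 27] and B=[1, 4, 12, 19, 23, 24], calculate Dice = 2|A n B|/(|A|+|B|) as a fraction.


A intersect B = [24]
|A intersect B| = 1
|A| = 7, |B| = 6
Dice = 2*1 / (7+6)
= 2 / 13 = 2/13

2/13


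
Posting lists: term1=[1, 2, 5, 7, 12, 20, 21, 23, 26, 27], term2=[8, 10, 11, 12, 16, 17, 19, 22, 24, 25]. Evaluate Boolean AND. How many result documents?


Boolean AND: find intersection of posting lists
term1 docs: [1, 2, 5, 7, 12, 20, 21, 23, 26, 27]
term2 docs: [8, 10, 11, 12, 16, 17, 19, 22, 24, 25]
Intersection: [12]
|intersection| = 1

1


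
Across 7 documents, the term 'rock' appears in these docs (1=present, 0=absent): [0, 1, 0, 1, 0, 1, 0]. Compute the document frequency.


Checking each document for 'rock':
Doc 1: absent
Doc 2: present
Doc 3: absent
Doc 4: present
Doc 5: absent
Doc 6: present
Doc 7: absent
df = sum of presences = 0 + 1 + 0 + 1 + 0 + 1 + 0 = 3

3


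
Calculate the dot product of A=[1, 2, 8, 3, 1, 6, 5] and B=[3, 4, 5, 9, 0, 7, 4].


Dot product = sum of element-wise products
A[0]*B[0] = 1*3 = 3
A[1]*B[1] = 2*4 = 8
A[2]*B[2] = 8*5 = 40
A[3]*B[3] = 3*9 = 27
A[4]*B[4] = 1*0 = 0
A[5]*B[5] = 6*7 = 42
A[6]*B[6] = 5*4 = 20
Sum = 3 + 8 + 40 + 27 + 0 + 42 + 20 = 140

140


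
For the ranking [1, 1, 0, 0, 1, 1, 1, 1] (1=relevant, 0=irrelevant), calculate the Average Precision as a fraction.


Computing P@k for each relevant position:
Position 1: relevant, P@1 = 1/1 = 1
Position 2: relevant, P@2 = 2/2 = 1
Position 3: not relevant
Position 4: not relevant
Position 5: relevant, P@5 = 3/5 = 3/5
Position 6: relevant, P@6 = 4/6 = 2/3
Position 7: relevant, P@7 = 5/7 = 5/7
Position 8: relevant, P@8 = 6/8 = 3/4
Sum of P@k = 1 + 1 + 3/5 + 2/3 + 5/7 + 3/4 = 1987/420
AP = 1987/420 / 6 = 1987/2520

1987/2520


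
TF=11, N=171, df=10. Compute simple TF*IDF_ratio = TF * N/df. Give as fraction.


TF * (N/df)
= 11 * (171/10)
= 11 * 171/10
= 1881/10

1881/10


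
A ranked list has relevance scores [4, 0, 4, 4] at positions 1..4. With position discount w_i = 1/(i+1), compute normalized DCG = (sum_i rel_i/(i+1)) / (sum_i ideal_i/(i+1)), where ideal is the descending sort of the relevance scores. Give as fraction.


Position discount weights w_i = 1/(i+1) for i=1..4:
Weights = [1/2, 1/3, 1/4, 1/5]
Actual relevance: [4, 0, 4, 4]
DCG = 4/2 + 0/3 + 4/4 + 4/5 = 19/5
Ideal relevance (sorted desc): [4, 4, 4, 0]
Ideal DCG = 4/2 + 4/3 + 4/4 + 0/5 = 13/3
nDCG = DCG / ideal_DCG = 19/5 / 13/3 = 57/65

57/65


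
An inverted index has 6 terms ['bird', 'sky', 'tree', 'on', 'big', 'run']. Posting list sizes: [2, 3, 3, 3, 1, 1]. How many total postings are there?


Summing posting list sizes:
'bird': 2 postings
'sky': 3 postings
'tree': 3 postings
'on': 3 postings
'big': 1 postings
'run': 1 postings
Total = 2 + 3 + 3 + 3 + 1 + 1 = 13

13


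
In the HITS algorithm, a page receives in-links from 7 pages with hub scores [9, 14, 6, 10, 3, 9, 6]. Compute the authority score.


Authority = sum of hub scores of in-linkers
In-link 1: hub score = 9
In-link 2: hub score = 14
In-link 3: hub score = 6
In-link 4: hub score = 10
In-link 5: hub score = 3
In-link 6: hub score = 9
In-link 7: hub score = 6
Authority = 9 + 14 + 6 + 10 + 3 + 9 + 6 = 57

57


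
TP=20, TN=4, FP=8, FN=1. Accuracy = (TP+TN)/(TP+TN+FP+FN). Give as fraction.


Accuracy = (TP + TN) / (TP + TN + FP + FN)
TP + TN = 20 + 4 = 24
Total = 20 + 4 + 8 + 1 = 33
Accuracy = 24 / 33 = 8/11

8/11


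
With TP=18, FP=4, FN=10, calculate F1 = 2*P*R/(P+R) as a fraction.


F1 = 2 * P * R / (P + R)
P = TP/(TP+FP) = 18/22 = 9/11
R = TP/(TP+FN) = 18/28 = 9/14
2 * P * R = 2 * 9/11 * 9/14 = 81/77
P + R = 9/11 + 9/14 = 225/154
F1 = 81/77 / 225/154 = 18/25

18/25


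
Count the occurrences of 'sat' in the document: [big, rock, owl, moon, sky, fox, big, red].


Document has 8 words
Scanning for 'sat':
Term not found in document
Count = 0

0


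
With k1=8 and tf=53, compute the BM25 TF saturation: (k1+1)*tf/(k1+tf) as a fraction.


BM25 TF component = (k1+1)*tf / (k1+tf)
k1 = 8, tf = 53
Numerator = (8+1)*53 = 477
Denominator = 8 + 53 = 61
= 477/61 = 477/61

477/61


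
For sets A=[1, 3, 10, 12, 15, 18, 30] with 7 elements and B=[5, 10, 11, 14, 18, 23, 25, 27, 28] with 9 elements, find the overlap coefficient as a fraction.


A intersect B = [10, 18]
|A intersect B| = 2
min(|A|, |B|) = min(7, 9) = 7
Overlap = 2 / 7 = 2/7

2/7


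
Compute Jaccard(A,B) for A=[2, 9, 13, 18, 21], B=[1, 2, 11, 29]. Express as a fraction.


A intersect B = [2]
|A intersect B| = 1
A union B = [1, 2, 9, 11, 13, 18, 21, 29]
|A union B| = 8
Jaccard = 1/8 = 1/8

1/8


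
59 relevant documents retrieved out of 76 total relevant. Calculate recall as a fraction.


Recall = retrieved_relevant / total_relevant
= 59 / 76
= 59 / (59 + 17)
= 59/76

59/76


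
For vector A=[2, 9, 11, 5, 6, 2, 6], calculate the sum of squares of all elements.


|A|^2 = sum of squared components
A[0]^2 = 2^2 = 4
A[1]^2 = 9^2 = 81
A[2]^2 = 11^2 = 121
A[3]^2 = 5^2 = 25
A[4]^2 = 6^2 = 36
A[5]^2 = 2^2 = 4
A[6]^2 = 6^2 = 36
Sum = 4 + 81 + 121 + 25 + 36 + 4 + 36 = 307

307


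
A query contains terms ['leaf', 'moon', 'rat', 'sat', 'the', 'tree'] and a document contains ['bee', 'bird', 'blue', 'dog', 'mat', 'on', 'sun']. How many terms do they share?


Query terms: ['leaf', 'moon', 'rat', 'sat', 'the', 'tree']
Document terms: ['bee', 'bird', 'blue', 'dog', 'mat', 'on', 'sun']
Common terms: []
Overlap count = 0

0


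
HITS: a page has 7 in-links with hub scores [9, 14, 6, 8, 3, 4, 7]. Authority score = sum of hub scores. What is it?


Authority = sum of hub scores of in-linkers
In-link 1: hub score = 9
In-link 2: hub score = 14
In-link 3: hub score = 6
In-link 4: hub score = 8
In-link 5: hub score = 3
In-link 6: hub score = 4
In-link 7: hub score = 7
Authority = 9 + 14 + 6 + 8 + 3 + 4 + 7 = 51

51


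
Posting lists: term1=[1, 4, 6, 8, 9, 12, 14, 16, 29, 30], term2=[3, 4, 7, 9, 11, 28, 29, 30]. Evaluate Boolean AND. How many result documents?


Boolean AND: find intersection of posting lists
term1 docs: [1, 4, 6, 8, 9, 12, 14, 16, 29, 30]
term2 docs: [3, 4, 7, 9, 11, 28, 29, 30]
Intersection: [4, 9, 29, 30]
|intersection| = 4

4


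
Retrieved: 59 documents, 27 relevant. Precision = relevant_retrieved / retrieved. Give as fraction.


Precision = relevant_retrieved / total_retrieved
= 27 / 59
= 27 / (27 + 32)
= 27/59

27/59


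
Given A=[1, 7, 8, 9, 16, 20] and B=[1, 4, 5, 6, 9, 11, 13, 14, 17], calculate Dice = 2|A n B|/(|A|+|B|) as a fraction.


A intersect B = [1, 9]
|A intersect B| = 2
|A| = 6, |B| = 9
Dice = 2*2 / (6+9)
= 4 / 15 = 4/15

4/15


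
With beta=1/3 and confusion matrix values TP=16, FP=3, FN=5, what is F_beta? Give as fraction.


P = TP/(TP+FP) = 16/19 = 16/19
R = TP/(TP+FN) = 16/21 = 16/21
beta^2 = 1/3^2 = 1/9
(1 + beta^2) = 10/9
Numerator = (1+beta^2)*P*R = 2560/3591
Denominator = beta^2*P + R = 16/171 + 16/21 = 1024/1197
F_beta = 5/6

5/6


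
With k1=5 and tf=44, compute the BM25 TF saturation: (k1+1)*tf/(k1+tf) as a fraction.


BM25 TF component = (k1+1)*tf / (k1+tf)
k1 = 5, tf = 44
Numerator = (5+1)*44 = 264
Denominator = 5 + 44 = 49
= 264/49 = 264/49

264/49


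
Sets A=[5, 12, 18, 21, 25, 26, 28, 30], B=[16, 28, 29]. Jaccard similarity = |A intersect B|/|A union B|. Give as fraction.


A intersect B = [28]
|A intersect B| = 1
A union B = [5, 12, 16, 18, 21, 25, 26, 28, 29, 30]
|A union B| = 10
Jaccard = 1/10 = 1/10

1/10


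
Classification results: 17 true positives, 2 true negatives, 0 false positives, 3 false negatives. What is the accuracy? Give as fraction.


Accuracy = (TP + TN) / (TP + TN + FP + FN)
TP + TN = 17 + 2 = 19
Total = 17 + 2 + 0 + 3 = 22
Accuracy = 19 / 22 = 19/22

19/22


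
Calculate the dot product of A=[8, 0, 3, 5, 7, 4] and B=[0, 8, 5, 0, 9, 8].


Dot product = sum of element-wise products
A[0]*B[0] = 8*0 = 0
A[1]*B[1] = 0*8 = 0
A[2]*B[2] = 3*5 = 15
A[3]*B[3] = 5*0 = 0
A[4]*B[4] = 7*9 = 63
A[5]*B[5] = 4*8 = 32
Sum = 0 + 0 + 15 + 0 + 63 + 32 = 110

110


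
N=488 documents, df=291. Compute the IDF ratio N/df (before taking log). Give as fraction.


IDF ratio = N / df
= 488 / 291
= 488/291

488/291


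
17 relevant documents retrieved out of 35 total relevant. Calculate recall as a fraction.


Recall = retrieved_relevant / total_relevant
= 17 / 35
= 17 / (17 + 18)
= 17/35

17/35


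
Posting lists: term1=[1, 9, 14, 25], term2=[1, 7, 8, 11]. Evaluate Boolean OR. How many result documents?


Boolean OR: find union of posting lists
term1 docs: [1, 9, 14, 25]
term2 docs: [1, 7, 8, 11]
Union: [1, 7, 8, 9, 11, 14, 25]
|union| = 7

7


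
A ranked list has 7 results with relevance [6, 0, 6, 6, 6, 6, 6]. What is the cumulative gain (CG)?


Cumulative Gain = sum of relevance scores
Position 1: rel=6, running sum=6
Position 2: rel=0, running sum=6
Position 3: rel=6, running sum=12
Position 4: rel=6, running sum=18
Position 5: rel=6, running sum=24
Position 6: rel=6, running sum=30
Position 7: rel=6, running sum=36
CG = 36

36


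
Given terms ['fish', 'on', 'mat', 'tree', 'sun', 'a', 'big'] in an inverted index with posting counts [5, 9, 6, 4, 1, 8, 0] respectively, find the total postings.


Summing posting list sizes:
'fish': 5 postings
'on': 9 postings
'mat': 6 postings
'tree': 4 postings
'sun': 1 postings
'a': 8 postings
'big': 0 postings
Total = 5 + 9 + 6 + 4 + 1 + 8 + 0 = 33

33


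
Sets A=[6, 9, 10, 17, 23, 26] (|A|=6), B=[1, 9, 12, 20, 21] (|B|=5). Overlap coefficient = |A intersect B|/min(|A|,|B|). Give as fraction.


A intersect B = [9]
|A intersect B| = 1
min(|A|, |B|) = min(6, 5) = 5
Overlap = 1 / 5 = 1/5

1/5


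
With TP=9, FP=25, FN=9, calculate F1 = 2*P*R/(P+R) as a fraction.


F1 = 2 * P * R / (P + R)
P = TP/(TP+FP) = 9/34 = 9/34
R = TP/(TP+FN) = 9/18 = 1/2
2 * P * R = 2 * 9/34 * 1/2 = 9/34
P + R = 9/34 + 1/2 = 13/17
F1 = 9/34 / 13/17 = 9/26

9/26


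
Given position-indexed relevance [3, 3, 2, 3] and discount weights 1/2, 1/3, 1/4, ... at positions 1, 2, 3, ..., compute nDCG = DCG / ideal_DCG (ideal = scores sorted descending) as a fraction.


Position discount weights w_i = 1/(i+1) for i=1..4:
Weights = [1/2, 1/3, 1/4, 1/5]
Actual relevance: [3, 3, 2, 3]
DCG = 3/2 + 3/3 + 2/4 + 3/5 = 18/5
Ideal relevance (sorted desc): [3, 3, 3, 2]
Ideal DCG = 3/2 + 3/3 + 3/4 + 2/5 = 73/20
nDCG = DCG / ideal_DCG = 18/5 / 73/20 = 72/73

72/73


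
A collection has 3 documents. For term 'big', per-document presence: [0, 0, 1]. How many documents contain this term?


Checking each document for 'big':
Doc 1: absent
Doc 2: absent
Doc 3: present
df = sum of presences = 0 + 0 + 1 = 1

1


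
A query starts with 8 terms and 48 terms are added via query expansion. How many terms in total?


Original terms: 8
Expansion terms: 48
Total = 8 + 48 = 56

56


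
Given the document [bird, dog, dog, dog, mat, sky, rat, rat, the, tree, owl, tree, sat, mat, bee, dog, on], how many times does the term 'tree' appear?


Document has 17 words
Scanning for 'tree':
Found at positions: [9, 11]
Count = 2

2


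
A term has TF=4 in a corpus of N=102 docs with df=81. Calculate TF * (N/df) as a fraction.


TF * (N/df)
= 4 * (102/81)
= 4 * 34/27
= 136/27

136/27


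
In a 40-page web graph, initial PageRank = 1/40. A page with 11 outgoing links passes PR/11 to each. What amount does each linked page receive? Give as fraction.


Initial PR = 1/40 = 1/40
Outlinks = 11
Contribution per link = PR / outlinks
= 1/40 / 11
= 1/440

1/440


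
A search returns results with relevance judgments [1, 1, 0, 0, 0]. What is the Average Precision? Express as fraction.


Computing P@k for each relevant position:
Position 1: relevant, P@1 = 1/1 = 1
Position 2: relevant, P@2 = 2/2 = 1
Position 3: not relevant
Position 4: not relevant
Position 5: not relevant
Sum of P@k = 1 + 1 = 2
AP = 2 / 2 = 1

1


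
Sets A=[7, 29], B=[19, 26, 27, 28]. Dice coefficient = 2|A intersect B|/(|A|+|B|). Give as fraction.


A intersect B = []
|A intersect B| = 0
|A| = 2, |B| = 4
Dice = 2*0 / (2+4)
= 0 / 6 = 0

0


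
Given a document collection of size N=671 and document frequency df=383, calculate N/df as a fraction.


IDF ratio = N / df
= 671 / 383
= 671/383

671/383


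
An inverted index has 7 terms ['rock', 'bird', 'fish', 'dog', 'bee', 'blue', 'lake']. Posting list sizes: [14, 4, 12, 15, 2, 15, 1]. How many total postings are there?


Summing posting list sizes:
'rock': 14 postings
'bird': 4 postings
'fish': 12 postings
'dog': 15 postings
'bee': 2 postings
'blue': 15 postings
'lake': 1 postings
Total = 14 + 4 + 12 + 15 + 2 + 15 + 1 = 63

63


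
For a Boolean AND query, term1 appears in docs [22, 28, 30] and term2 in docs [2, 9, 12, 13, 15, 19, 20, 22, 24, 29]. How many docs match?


Boolean AND: find intersection of posting lists
term1 docs: [22, 28, 30]
term2 docs: [2, 9, 12, 13, 15, 19, 20, 22, 24, 29]
Intersection: [22]
|intersection| = 1

1


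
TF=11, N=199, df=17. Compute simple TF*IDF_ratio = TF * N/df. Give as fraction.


TF * (N/df)
= 11 * (199/17)
= 11 * 199/17
= 2189/17

2189/17


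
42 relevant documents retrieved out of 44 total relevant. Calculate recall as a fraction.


Recall = retrieved_relevant / total_relevant
= 42 / 44
= 42 / (42 + 2)
= 21/22

21/22


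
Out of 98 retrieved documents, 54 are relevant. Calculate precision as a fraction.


Precision = relevant_retrieved / total_retrieved
= 54 / 98
= 54 / (54 + 44)
= 27/49

27/49


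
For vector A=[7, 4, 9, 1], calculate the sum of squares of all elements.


|A|^2 = sum of squared components
A[0]^2 = 7^2 = 49
A[1]^2 = 4^2 = 16
A[2]^2 = 9^2 = 81
A[3]^2 = 1^2 = 1
Sum = 49 + 16 + 81 + 1 = 147

147


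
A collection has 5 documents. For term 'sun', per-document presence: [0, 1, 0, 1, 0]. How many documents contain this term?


Checking each document for 'sun':
Doc 1: absent
Doc 2: present
Doc 3: absent
Doc 4: present
Doc 5: absent
df = sum of presences = 0 + 1 + 0 + 1 + 0 = 2

2


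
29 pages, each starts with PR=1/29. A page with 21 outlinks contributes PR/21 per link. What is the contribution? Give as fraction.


Initial PR = 1/29 = 1/29
Outlinks = 21
Contribution per link = PR / outlinks
= 1/29 / 21
= 1/609

1/609


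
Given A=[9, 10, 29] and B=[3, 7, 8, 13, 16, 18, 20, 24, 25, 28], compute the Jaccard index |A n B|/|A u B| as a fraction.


A intersect B = []
|A intersect B| = 0
A union B = [3, 7, 8, 9, 10, 13, 16, 18, 20, 24, 25, 28, 29]
|A union B| = 13
Jaccard = 0/13 = 0

0


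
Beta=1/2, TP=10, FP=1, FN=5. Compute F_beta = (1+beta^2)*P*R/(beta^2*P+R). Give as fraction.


P = TP/(TP+FP) = 10/11 = 10/11
R = TP/(TP+FN) = 10/15 = 2/3
beta^2 = 1/2^2 = 1/4
(1 + beta^2) = 5/4
Numerator = (1+beta^2)*P*R = 25/33
Denominator = beta^2*P + R = 5/22 + 2/3 = 59/66
F_beta = 50/59

50/59


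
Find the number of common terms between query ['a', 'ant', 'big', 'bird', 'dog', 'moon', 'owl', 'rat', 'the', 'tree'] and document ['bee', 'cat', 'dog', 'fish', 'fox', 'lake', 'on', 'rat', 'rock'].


Query terms: ['a', 'ant', 'big', 'bird', 'dog', 'moon', 'owl', 'rat', 'the', 'tree']
Document terms: ['bee', 'cat', 'dog', 'fish', 'fox', 'lake', 'on', 'rat', 'rock']
Common terms: ['dog', 'rat']
Overlap count = 2

2


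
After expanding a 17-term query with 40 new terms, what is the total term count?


Original terms: 17
Expansion terms: 40
Total = 17 + 40 = 57

57


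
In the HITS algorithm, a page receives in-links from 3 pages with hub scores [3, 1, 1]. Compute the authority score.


Authority = sum of hub scores of in-linkers
In-link 1: hub score = 3
In-link 2: hub score = 1
In-link 3: hub score = 1
Authority = 3 + 1 + 1 = 5

5


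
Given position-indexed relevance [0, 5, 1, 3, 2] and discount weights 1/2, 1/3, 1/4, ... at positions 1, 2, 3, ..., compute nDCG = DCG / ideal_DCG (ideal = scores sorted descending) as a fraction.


Position discount weights w_i = 1/(i+1) for i=1..5:
Weights = [1/2, 1/3, 1/4, 1/5, 1/6]
Actual relevance: [0, 5, 1, 3, 2]
DCG = 0/2 + 5/3 + 1/4 + 3/5 + 2/6 = 57/20
Ideal relevance (sorted desc): [5, 3, 2, 1, 0]
Ideal DCG = 5/2 + 3/3 + 2/4 + 1/5 + 0/6 = 21/5
nDCG = DCG / ideal_DCG = 57/20 / 21/5 = 19/28

19/28


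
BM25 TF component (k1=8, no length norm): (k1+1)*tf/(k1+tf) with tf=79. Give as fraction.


BM25 TF component = (k1+1)*tf / (k1+tf)
k1 = 8, tf = 79
Numerator = (8+1)*79 = 711
Denominator = 8 + 79 = 87
= 711/87 = 237/29

237/29


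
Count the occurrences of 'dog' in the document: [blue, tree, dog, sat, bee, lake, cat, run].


Document has 8 words
Scanning for 'dog':
Found at positions: [2]
Count = 1

1


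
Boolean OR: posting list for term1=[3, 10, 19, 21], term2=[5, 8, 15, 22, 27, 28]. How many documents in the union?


Boolean OR: find union of posting lists
term1 docs: [3, 10, 19, 21]
term2 docs: [5, 8, 15, 22, 27, 28]
Union: [3, 5, 8, 10, 15, 19, 21, 22, 27, 28]
|union| = 10

10


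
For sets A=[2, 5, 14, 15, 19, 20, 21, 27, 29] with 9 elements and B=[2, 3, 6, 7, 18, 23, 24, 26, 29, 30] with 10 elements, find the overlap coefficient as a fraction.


A intersect B = [2, 29]
|A intersect B| = 2
min(|A|, |B|) = min(9, 10) = 9
Overlap = 2 / 9 = 2/9

2/9


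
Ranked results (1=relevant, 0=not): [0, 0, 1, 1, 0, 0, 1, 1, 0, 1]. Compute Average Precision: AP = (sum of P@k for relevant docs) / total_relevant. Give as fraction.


Computing P@k for each relevant position:
Position 1: not relevant
Position 2: not relevant
Position 3: relevant, P@3 = 1/3 = 1/3
Position 4: relevant, P@4 = 2/4 = 1/2
Position 5: not relevant
Position 6: not relevant
Position 7: relevant, P@7 = 3/7 = 3/7
Position 8: relevant, P@8 = 4/8 = 1/2
Position 9: not relevant
Position 10: relevant, P@10 = 5/10 = 1/2
Sum of P@k = 1/3 + 1/2 + 3/7 + 1/2 + 1/2 = 95/42
AP = 95/42 / 5 = 19/42

19/42


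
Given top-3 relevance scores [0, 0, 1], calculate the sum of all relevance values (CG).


Cumulative Gain = sum of relevance scores
Position 1: rel=0, running sum=0
Position 2: rel=0, running sum=0
Position 3: rel=1, running sum=1
CG = 1

1


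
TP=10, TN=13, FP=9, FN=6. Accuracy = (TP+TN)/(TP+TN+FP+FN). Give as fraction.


Accuracy = (TP + TN) / (TP + TN + FP + FN)
TP + TN = 10 + 13 = 23
Total = 10 + 13 + 9 + 6 = 38
Accuracy = 23 / 38 = 23/38

23/38


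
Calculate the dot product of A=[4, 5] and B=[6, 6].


Dot product = sum of element-wise products
A[0]*B[0] = 4*6 = 24
A[1]*B[1] = 5*6 = 30
Sum = 24 + 30 = 54

54


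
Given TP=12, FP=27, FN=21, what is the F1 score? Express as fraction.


F1 = 2 * P * R / (P + R)
P = TP/(TP+FP) = 12/39 = 4/13
R = TP/(TP+FN) = 12/33 = 4/11
2 * P * R = 2 * 4/13 * 4/11 = 32/143
P + R = 4/13 + 4/11 = 96/143
F1 = 32/143 / 96/143 = 1/3

1/3


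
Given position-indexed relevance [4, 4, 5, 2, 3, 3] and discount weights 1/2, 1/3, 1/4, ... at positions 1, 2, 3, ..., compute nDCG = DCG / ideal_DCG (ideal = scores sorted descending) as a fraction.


Position discount weights w_i = 1/(i+1) for i=1..6:
Weights = [1/2, 1/3, 1/4, 1/5, 1/6, 1/7]
Actual relevance: [4, 4, 5, 2, 3, 3]
DCG = 4/2 + 4/3 + 5/4 + 2/5 + 3/6 + 3/7 = 2483/420
Ideal relevance (sorted desc): [5, 4, 4, 3, 3, 2]
Ideal DCG = 5/2 + 4/3 + 4/4 + 3/5 + 3/6 + 2/7 = 653/105
nDCG = DCG / ideal_DCG = 2483/420 / 653/105 = 2483/2612

2483/2612


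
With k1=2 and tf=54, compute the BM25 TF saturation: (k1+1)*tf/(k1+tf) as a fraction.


BM25 TF component = (k1+1)*tf / (k1+tf)
k1 = 2, tf = 54
Numerator = (2+1)*54 = 162
Denominator = 2 + 54 = 56
= 162/56 = 81/28

81/28


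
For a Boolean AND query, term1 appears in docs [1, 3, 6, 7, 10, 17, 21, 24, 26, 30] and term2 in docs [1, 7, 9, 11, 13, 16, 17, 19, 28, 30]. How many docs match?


Boolean AND: find intersection of posting lists
term1 docs: [1, 3, 6, 7, 10, 17, 21, 24, 26, 30]
term2 docs: [1, 7, 9, 11, 13, 16, 17, 19, 28, 30]
Intersection: [1, 7, 17, 30]
|intersection| = 4

4


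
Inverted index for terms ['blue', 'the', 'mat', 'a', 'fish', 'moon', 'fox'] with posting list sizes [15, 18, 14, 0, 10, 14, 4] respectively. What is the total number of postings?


Summing posting list sizes:
'blue': 15 postings
'the': 18 postings
'mat': 14 postings
'a': 0 postings
'fish': 10 postings
'moon': 14 postings
'fox': 4 postings
Total = 15 + 18 + 14 + 0 + 10 + 14 + 4 = 75

75


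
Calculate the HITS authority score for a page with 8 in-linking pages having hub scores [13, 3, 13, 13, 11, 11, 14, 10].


Authority = sum of hub scores of in-linkers
In-link 1: hub score = 13
In-link 2: hub score = 3
In-link 3: hub score = 13
In-link 4: hub score = 13
In-link 5: hub score = 11
In-link 6: hub score = 11
In-link 7: hub score = 14
In-link 8: hub score = 10
Authority = 13 + 3 + 13 + 13 + 11 + 11 + 14 + 10 = 88

88


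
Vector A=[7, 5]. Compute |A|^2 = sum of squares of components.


|A|^2 = sum of squared components
A[0]^2 = 7^2 = 49
A[1]^2 = 5^2 = 25
Sum = 49 + 25 = 74

74


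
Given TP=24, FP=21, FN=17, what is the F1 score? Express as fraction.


F1 = 2 * P * R / (P + R)
P = TP/(TP+FP) = 24/45 = 8/15
R = TP/(TP+FN) = 24/41 = 24/41
2 * P * R = 2 * 8/15 * 24/41 = 128/205
P + R = 8/15 + 24/41 = 688/615
F1 = 128/205 / 688/615 = 24/43

24/43


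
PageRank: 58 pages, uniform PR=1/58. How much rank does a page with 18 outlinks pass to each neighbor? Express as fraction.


Initial PR = 1/58 = 1/58
Outlinks = 18
Contribution per link = PR / outlinks
= 1/58 / 18
= 1/1044

1/1044


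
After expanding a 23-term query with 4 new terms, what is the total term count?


Original terms: 23
Expansion terms: 4
Total = 23 + 4 = 27

27


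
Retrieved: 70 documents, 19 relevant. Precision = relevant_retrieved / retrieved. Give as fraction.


Precision = relevant_retrieved / total_retrieved
= 19 / 70
= 19 / (19 + 51)
= 19/70

19/70


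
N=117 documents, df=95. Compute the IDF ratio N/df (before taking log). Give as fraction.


IDF ratio = N / df
= 117 / 95
= 117/95

117/95


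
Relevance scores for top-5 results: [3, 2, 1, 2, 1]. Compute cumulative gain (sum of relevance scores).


Cumulative Gain = sum of relevance scores
Position 1: rel=3, running sum=3
Position 2: rel=2, running sum=5
Position 3: rel=1, running sum=6
Position 4: rel=2, running sum=8
Position 5: rel=1, running sum=9
CG = 9

9


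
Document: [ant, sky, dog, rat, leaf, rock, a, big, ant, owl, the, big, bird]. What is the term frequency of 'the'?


Document has 13 words
Scanning for 'the':
Found at positions: [10]
Count = 1

1


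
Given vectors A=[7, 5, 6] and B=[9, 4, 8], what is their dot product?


Dot product = sum of element-wise products
A[0]*B[0] = 7*9 = 63
A[1]*B[1] = 5*4 = 20
A[2]*B[2] = 6*8 = 48
Sum = 63 + 20 + 48 = 131

131


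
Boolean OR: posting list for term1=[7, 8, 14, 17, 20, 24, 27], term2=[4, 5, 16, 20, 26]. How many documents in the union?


Boolean OR: find union of posting lists
term1 docs: [7, 8, 14, 17, 20, 24, 27]
term2 docs: [4, 5, 16, 20, 26]
Union: [4, 5, 7, 8, 14, 16, 17, 20, 24, 26, 27]
|union| = 11

11


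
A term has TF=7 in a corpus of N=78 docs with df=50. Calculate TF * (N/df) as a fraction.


TF * (N/df)
= 7 * (78/50)
= 7 * 39/25
= 273/25

273/25


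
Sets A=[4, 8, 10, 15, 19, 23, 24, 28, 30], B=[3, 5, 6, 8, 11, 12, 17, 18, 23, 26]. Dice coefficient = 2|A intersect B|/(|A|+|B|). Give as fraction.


A intersect B = [8, 23]
|A intersect B| = 2
|A| = 9, |B| = 10
Dice = 2*2 / (9+10)
= 4 / 19 = 4/19

4/19


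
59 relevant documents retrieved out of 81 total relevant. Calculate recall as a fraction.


Recall = retrieved_relevant / total_relevant
= 59 / 81
= 59 / (59 + 22)
= 59/81

59/81


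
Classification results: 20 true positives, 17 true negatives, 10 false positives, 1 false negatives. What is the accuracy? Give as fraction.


Accuracy = (TP + TN) / (TP + TN + FP + FN)
TP + TN = 20 + 17 = 37
Total = 20 + 17 + 10 + 1 = 48
Accuracy = 37 / 48 = 37/48

37/48


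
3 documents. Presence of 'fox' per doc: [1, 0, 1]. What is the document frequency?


Checking each document for 'fox':
Doc 1: present
Doc 2: absent
Doc 3: present
df = sum of presences = 1 + 0 + 1 = 2

2


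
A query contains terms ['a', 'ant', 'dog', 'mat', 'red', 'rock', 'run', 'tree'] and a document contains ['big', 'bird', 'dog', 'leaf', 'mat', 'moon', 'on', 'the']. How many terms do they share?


Query terms: ['a', 'ant', 'dog', 'mat', 'red', 'rock', 'run', 'tree']
Document terms: ['big', 'bird', 'dog', 'leaf', 'mat', 'moon', 'on', 'the']
Common terms: ['dog', 'mat']
Overlap count = 2

2


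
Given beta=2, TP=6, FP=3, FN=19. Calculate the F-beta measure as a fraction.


P = TP/(TP+FP) = 6/9 = 2/3
R = TP/(TP+FN) = 6/25 = 6/25
beta^2 = 2^2 = 4
(1 + beta^2) = 5
Numerator = (1+beta^2)*P*R = 4/5
Denominator = beta^2*P + R = 8/3 + 6/25 = 218/75
F_beta = 30/109

30/109


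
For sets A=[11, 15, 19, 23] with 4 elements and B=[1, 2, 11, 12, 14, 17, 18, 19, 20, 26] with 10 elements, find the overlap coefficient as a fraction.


A intersect B = [11, 19]
|A intersect B| = 2
min(|A|, |B|) = min(4, 10) = 4
Overlap = 2 / 4 = 1/2

1/2


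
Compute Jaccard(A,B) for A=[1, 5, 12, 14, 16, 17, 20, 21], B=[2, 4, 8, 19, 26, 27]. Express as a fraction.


A intersect B = []
|A intersect B| = 0
A union B = [1, 2, 4, 5, 8, 12, 14, 16, 17, 19, 20, 21, 26, 27]
|A union B| = 14
Jaccard = 0/14 = 0

0


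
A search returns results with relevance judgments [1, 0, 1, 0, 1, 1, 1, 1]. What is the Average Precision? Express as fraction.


Computing P@k for each relevant position:
Position 1: relevant, P@1 = 1/1 = 1
Position 2: not relevant
Position 3: relevant, P@3 = 2/3 = 2/3
Position 4: not relevant
Position 5: relevant, P@5 = 3/5 = 3/5
Position 6: relevant, P@6 = 4/6 = 2/3
Position 7: relevant, P@7 = 5/7 = 5/7
Position 8: relevant, P@8 = 6/8 = 3/4
Sum of P@k = 1 + 2/3 + 3/5 + 2/3 + 5/7 + 3/4 = 1847/420
AP = 1847/420 / 6 = 1847/2520

1847/2520


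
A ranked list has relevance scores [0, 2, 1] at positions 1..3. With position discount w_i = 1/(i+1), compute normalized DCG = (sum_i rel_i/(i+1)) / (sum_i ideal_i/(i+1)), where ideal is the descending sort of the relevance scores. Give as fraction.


Position discount weights w_i = 1/(i+1) for i=1..3:
Weights = [1/2, 1/3, 1/4]
Actual relevance: [0, 2, 1]
DCG = 0/2 + 2/3 + 1/4 = 11/12
Ideal relevance (sorted desc): [2, 1, 0]
Ideal DCG = 2/2 + 1/3 + 0/4 = 4/3
nDCG = DCG / ideal_DCG = 11/12 / 4/3 = 11/16

11/16


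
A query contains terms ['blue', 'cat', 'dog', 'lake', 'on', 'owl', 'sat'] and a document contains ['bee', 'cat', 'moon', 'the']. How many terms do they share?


Query terms: ['blue', 'cat', 'dog', 'lake', 'on', 'owl', 'sat']
Document terms: ['bee', 'cat', 'moon', 'the']
Common terms: ['cat']
Overlap count = 1

1


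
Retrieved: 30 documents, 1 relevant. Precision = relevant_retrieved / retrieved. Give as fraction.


Precision = relevant_retrieved / total_retrieved
= 1 / 30
= 1 / (1 + 29)
= 1/30

1/30


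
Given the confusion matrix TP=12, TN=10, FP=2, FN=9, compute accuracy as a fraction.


Accuracy = (TP + TN) / (TP + TN + FP + FN)
TP + TN = 12 + 10 = 22
Total = 12 + 10 + 2 + 9 = 33
Accuracy = 22 / 33 = 2/3

2/3


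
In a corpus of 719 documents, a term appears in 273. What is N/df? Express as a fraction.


IDF ratio = N / df
= 719 / 273
= 719/273

719/273


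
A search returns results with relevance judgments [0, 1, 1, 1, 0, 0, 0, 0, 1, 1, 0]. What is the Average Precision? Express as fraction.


Computing P@k for each relevant position:
Position 1: not relevant
Position 2: relevant, P@2 = 1/2 = 1/2
Position 3: relevant, P@3 = 2/3 = 2/3
Position 4: relevant, P@4 = 3/4 = 3/4
Position 5: not relevant
Position 6: not relevant
Position 7: not relevant
Position 8: not relevant
Position 9: relevant, P@9 = 4/9 = 4/9
Position 10: relevant, P@10 = 5/10 = 1/2
Position 11: not relevant
Sum of P@k = 1/2 + 2/3 + 3/4 + 4/9 + 1/2 = 103/36
AP = 103/36 / 5 = 103/180

103/180


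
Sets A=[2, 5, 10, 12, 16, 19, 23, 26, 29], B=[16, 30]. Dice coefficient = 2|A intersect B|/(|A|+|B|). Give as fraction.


A intersect B = [16]
|A intersect B| = 1
|A| = 9, |B| = 2
Dice = 2*1 / (9+2)
= 2 / 11 = 2/11

2/11


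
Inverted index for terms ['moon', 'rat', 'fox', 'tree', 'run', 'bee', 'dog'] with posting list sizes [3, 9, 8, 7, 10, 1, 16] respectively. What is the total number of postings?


Summing posting list sizes:
'moon': 3 postings
'rat': 9 postings
'fox': 8 postings
'tree': 7 postings
'run': 10 postings
'bee': 1 postings
'dog': 16 postings
Total = 3 + 9 + 8 + 7 + 10 + 1 + 16 = 54

54


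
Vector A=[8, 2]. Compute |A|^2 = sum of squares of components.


|A|^2 = sum of squared components
A[0]^2 = 8^2 = 64
A[1]^2 = 2^2 = 4
Sum = 64 + 4 = 68

68


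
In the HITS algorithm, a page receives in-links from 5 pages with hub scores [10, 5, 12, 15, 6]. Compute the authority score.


Authority = sum of hub scores of in-linkers
In-link 1: hub score = 10
In-link 2: hub score = 5
In-link 3: hub score = 12
In-link 4: hub score = 15
In-link 5: hub score = 6
Authority = 10 + 5 + 12 + 15 + 6 = 48

48


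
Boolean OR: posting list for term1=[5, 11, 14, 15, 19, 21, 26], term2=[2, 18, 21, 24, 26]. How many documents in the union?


Boolean OR: find union of posting lists
term1 docs: [5, 11, 14, 15, 19, 21, 26]
term2 docs: [2, 18, 21, 24, 26]
Union: [2, 5, 11, 14, 15, 18, 19, 21, 24, 26]
|union| = 10

10


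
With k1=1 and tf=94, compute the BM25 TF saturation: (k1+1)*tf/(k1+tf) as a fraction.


BM25 TF component = (k1+1)*tf / (k1+tf)
k1 = 1, tf = 94
Numerator = (1+1)*94 = 188
Denominator = 1 + 94 = 95
= 188/95 = 188/95

188/95


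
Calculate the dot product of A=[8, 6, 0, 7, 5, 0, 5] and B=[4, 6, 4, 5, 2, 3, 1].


Dot product = sum of element-wise products
A[0]*B[0] = 8*4 = 32
A[1]*B[1] = 6*6 = 36
A[2]*B[2] = 0*4 = 0
A[3]*B[3] = 7*5 = 35
A[4]*B[4] = 5*2 = 10
A[5]*B[5] = 0*3 = 0
A[6]*B[6] = 5*1 = 5
Sum = 32 + 36 + 0 + 35 + 10 + 0 + 5 = 118

118


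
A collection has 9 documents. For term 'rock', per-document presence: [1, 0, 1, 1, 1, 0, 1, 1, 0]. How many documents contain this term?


Checking each document for 'rock':
Doc 1: present
Doc 2: absent
Doc 3: present
Doc 4: present
Doc 5: present
Doc 6: absent
Doc 7: present
Doc 8: present
Doc 9: absent
df = sum of presences = 1 + 0 + 1 + 1 + 1 + 0 + 1 + 1 + 0 = 6

6


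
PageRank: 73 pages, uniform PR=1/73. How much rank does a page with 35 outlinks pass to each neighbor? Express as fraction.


Initial PR = 1/73 = 1/73
Outlinks = 35
Contribution per link = PR / outlinks
= 1/73 / 35
= 1/2555

1/2555


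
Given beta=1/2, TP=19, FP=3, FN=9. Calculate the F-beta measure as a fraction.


P = TP/(TP+FP) = 19/22 = 19/22
R = TP/(TP+FN) = 19/28 = 19/28
beta^2 = 1/2^2 = 1/4
(1 + beta^2) = 5/4
Numerator = (1+beta^2)*P*R = 1805/2464
Denominator = beta^2*P + R = 19/88 + 19/28 = 551/616
F_beta = 95/116

95/116


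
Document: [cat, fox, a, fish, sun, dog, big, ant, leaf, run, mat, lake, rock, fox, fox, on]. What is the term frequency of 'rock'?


Document has 16 words
Scanning for 'rock':
Found at positions: [12]
Count = 1

1


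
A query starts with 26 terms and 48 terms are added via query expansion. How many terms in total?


Original terms: 26
Expansion terms: 48
Total = 26 + 48 = 74

74


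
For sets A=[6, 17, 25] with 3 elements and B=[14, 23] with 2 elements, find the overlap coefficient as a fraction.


A intersect B = []
|A intersect B| = 0
min(|A|, |B|) = min(3, 2) = 2
Overlap = 0 / 2 = 0

0


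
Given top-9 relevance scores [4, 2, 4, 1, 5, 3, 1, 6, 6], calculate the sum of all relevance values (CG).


Cumulative Gain = sum of relevance scores
Position 1: rel=4, running sum=4
Position 2: rel=2, running sum=6
Position 3: rel=4, running sum=10
Position 4: rel=1, running sum=11
Position 5: rel=5, running sum=16
Position 6: rel=3, running sum=19
Position 7: rel=1, running sum=20
Position 8: rel=6, running sum=26
Position 9: rel=6, running sum=32
CG = 32

32


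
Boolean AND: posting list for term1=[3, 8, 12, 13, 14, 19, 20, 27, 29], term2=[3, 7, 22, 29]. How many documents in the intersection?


Boolean AND: find intersection of posting lists
term1 docs: [3, 8, 12, 13, 14, 19, 20, 27, 29]
term2 docs: [3, 7, 22, 29]
Intersection: [3, 29]
|intersection| = 2

2


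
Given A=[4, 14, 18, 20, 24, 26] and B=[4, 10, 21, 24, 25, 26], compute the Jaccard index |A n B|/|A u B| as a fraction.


A intersect B = [4, 24, 26]
|A intersect B| = 3
A union B = [4, 10, 14, 18, 20, 21, 24, 25, 26]
|A union B| = 9
Jaccard = 3/9 = 1/3

1/3


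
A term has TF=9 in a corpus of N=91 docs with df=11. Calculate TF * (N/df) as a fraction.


TF * (N/df)
= 9 * (91/11)
= 9 * 91/11
= 819/11

819/11


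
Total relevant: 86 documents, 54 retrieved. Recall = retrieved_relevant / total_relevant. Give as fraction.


Recall = retrieved_relevant / total_relevant
= 54 / 86
= 54 / (54 + 32)
= 27/43

27/43


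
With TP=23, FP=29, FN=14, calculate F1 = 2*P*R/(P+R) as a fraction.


F1 = 2 * P * R / (P + R)
P = TP/(TP+FP) = 23/52 = 23/52
R = TP/(TP+FN) = 23/37 = 23/37
2 * P * R = 2 * 23/52 * 23/37 = 529/962
P + R = 23/52 + 23/37 = 2047/1924
F1 = 529/962 / 2047/1924 = 46/89

46/89


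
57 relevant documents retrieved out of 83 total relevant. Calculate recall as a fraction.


Recall = retrieved_relevant / total_relevant
= 57 / 83
= 57 / (57 + 26)
= 57/83

57/83


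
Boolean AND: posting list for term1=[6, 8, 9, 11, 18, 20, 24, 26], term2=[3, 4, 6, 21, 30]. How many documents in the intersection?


Boolean AND: find intersection of posting lists
term1 docs: [6, 8, 9, 11, 18, 20, 24, 26]
term2 docs: [3, 4, 6, 21, 30]
Intersection: [6]
|intersection| = 1

1


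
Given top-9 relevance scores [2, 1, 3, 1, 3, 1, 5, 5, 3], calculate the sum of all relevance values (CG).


Cumulative Gain = sum of relevance scores
Position 1: rel=2, running sum=2
Position 2: rel=1, running sum=3
Position 3: rel=3, running sum=6
Position 4: rel=1, running sum=7
Position 5: rel=3, running sum=10
Position 6: rel=1, running sum=11
Position 7: rel=5, running sum=16
Position 8: rel=5, running sum=21
Position 9: rel=3, running sum=24
CG = 24

24


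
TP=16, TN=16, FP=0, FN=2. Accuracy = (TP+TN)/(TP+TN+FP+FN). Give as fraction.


Accuracy = (TP + TN) / (TP + TN + FP + FN)
TP + TN = 16 + 16 = 32
Total = 16 + 16 + 0 + 2 = 34
Accuracy = 32 / 34 = 16/17

16/17


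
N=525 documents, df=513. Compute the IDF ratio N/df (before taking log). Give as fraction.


IDF ratio = N / df
= 525 / 513
= 175/171

175/171


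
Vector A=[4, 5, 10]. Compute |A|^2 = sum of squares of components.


|A|^2 = sum of squared components
A[0]^2 = 4^2 = 16
A[1]^2 = 5^2 = 25
A[2]^2 = 10^2 = 100
Sum = 16 + 25 + 100 = 141

141


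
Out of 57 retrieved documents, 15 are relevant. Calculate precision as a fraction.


Precision = relevant_retrieved / total_retrieved
= 15 / 57
= 15 / (15 + 42)
= 5/19

5/19


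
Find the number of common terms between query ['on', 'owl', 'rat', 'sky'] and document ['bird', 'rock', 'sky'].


Query terms: ['on', 'owl', 'rat', 'sky']
Document terms: ['bird', 'rock', 'sky']
Common terms: ['sky']
Overlap count = 1

1


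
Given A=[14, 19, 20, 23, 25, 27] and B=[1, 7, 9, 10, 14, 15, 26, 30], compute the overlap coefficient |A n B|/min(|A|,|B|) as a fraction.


A intersect B = [14]
|A intersect B| = 1
min(|A|, |B|) = min(6, 8) = 6
Overlap = 1 / 6 = 1/6

1/6


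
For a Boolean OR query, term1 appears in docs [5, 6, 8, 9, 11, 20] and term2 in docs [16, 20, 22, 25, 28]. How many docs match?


Boolean OR: find union of posting lists
term1 docs: [5, 6, 8, 9, 11, 20]
term2 docs: [16, 20, 22, 25, 28]
Union: [5, 6, 8, 9, 11, 16, 20, 22, 25, 28]
|union| = 10

10


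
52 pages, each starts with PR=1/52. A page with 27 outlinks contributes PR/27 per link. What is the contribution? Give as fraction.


Initial PR = 1/52 = 1/52
Outlinks = 27
Contribution per link = PR / outlinks
= 1/52 / 27
= 1/1404

1/1404


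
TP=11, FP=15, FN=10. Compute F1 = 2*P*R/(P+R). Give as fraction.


F1 = 2 * P * R / (P + R)
P = TP/(TP+FP) = 11/26 = 11/26
R = TP/(TP+FN) = 11/21 = 11/21
2 * P * R = 2 * 11/26 * 11/21 = 121/273
P + R = 11/26 + 11/21 = 517/546
F1 = 121/273 / 517/546 = 22/47

22/47


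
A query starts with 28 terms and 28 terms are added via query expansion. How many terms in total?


Original terms: 28
Expansion terms: 28
Total = 28 + 28 = 56

56


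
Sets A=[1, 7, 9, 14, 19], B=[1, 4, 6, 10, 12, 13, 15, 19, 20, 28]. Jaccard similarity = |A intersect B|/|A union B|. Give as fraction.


A intersect B = [1, 19]
|A intersect B| = 2
A union B = [1, 4, 6, 7, 9, 10, 12, 13, 14, 15, 19, 20, 28]
|A union B| = 13
Jaccard = 2/13 = 2/13

2/13


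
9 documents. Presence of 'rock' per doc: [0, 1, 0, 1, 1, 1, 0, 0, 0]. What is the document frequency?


Checking each document for 'rock':
Doc 1: absent
Doc 2: present
Doc 3: absent
Doc 4: present
Doc 5: present
Doc 6: present
Doc 7: absent
Doc 8: absent
Doc 9: absent
df = sum of presences = 0 + 1 + 0 + 1 + 1 + 1 + 0 + 0 + 0 = 4

4


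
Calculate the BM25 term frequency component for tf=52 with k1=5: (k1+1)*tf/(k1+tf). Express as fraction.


BM25 TF component = (k1+1)*tf / (k1+tf)
k1 = 5, tf = 52
Numerator = (5+1)*52 = 312
Denominator = 5 + 52 = 57
= 312/57 = 104/19

104/19


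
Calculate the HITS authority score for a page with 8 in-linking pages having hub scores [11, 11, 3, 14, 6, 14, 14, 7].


Authority = sum of hub scores of in-linkers
In-link 1: hub score = 11
In-link 2: hub score = 11
In-link 3: hub score = 3
In-link 4: hub score = 14
In-link 5: hub score = 6
In-link 6: hub score = 14
In-link 7: hub score = 14
In-link 8: hub score = 7
Authority = 11 + 11 + 3 + 14 + 6 + 14 + 14 + 7 = 80

80


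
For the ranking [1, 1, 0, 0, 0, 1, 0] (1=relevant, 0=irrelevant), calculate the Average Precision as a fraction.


Computing P@k for each relevant position:
Position 1: relevant, P@1 = 1/1 = 1
Position 2: relevant, P@2 = 2/2 = 1
Position 3: not relevant
Position 4: not relevant
Position 5: not relevant
Position 6: relevant, P@6 = 3/6 = 1/2
Position 7: not relevant
Sum of P@k = 1 + 1 + 1/2 = 5/2
AP = 5/2 / 3 = 5/6

5/6


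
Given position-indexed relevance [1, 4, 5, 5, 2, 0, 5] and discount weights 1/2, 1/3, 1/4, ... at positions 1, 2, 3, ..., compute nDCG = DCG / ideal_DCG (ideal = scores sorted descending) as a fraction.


Position discount weights w_i = 1/(i+1) for i=1..7:
Weights = [1/2, 1/3, 1/4, 1/5, 1/6, 1/7, 1/8]
Actual relevance: [1, 4, 5, 5, 2, 0, 5]
DCG = 1/2 + 4/3 + 5/4 + 5/5 + 2/6 + 0/7 + 5/8 = 121/24
Ideal relevance (sorted desc): [5, 5, 5, 4, 2, 1, 0]
Ideal DCG = 5/2 + 5/3 + 5/4 + 4/5 + 2/6 + 1/7 + 0/8 = 937/140
nDCG = DCG / ideal_DCG = 121/24 / 937/140 = 4235/5622

4235/5622
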